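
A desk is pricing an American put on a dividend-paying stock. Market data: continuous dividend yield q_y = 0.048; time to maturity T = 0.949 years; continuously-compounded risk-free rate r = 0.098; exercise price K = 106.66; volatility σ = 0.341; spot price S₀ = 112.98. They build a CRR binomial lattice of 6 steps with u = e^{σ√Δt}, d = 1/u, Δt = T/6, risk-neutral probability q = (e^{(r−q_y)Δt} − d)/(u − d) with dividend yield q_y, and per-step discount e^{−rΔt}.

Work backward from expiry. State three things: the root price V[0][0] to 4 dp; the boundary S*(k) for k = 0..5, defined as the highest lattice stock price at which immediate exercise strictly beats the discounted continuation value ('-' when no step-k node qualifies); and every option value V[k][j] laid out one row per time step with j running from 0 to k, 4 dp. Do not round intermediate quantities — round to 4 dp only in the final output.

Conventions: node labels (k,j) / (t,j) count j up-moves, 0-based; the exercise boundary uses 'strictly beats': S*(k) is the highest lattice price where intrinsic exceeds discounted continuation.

Δt=0.15817, u=1.14524, d=0.87318, q=0.49533, disc=e^(-rΔt)=0.98462
k=6 terminal: V=max(K-S,0) → 56.5854 40.9832 20.5196 0.0000 0.0000 0.0000 0.0000
k=5: j=0 S=57.3475 intr=49.3125 cont=48.1057 V=49.3125[EX]; j=1 S=75.2158 intr=31.4442 cont=30.3725 V=31.4442[EX]; j=2 S=98.6516 intr=8.0084 cont=10.1963 V=10.1963[hold]; j=3 S=129.3895 intr=0.0000 cont=0.0000 V=0.0000[hold]; j=4 S=169.7047 intr=0.0000 cont=0.0000 V=0.0000[hold]; j=5 S=222.5813 intr=0.0000 cont=0.0000 V=0.0000[hold]  S*(5)=75.2158
k=4: j=0 S=65.6768 intr=40.9832 cont=39.8394 V=40.9832[EX]; j=1 S=86.1404 intr=20.5196 cont=20.5977 V=20.5977[hold]; j=2 S=112.9800 intr=0.0000 cont=5.0666 V=5.0666[hold]; j=3 S=148.1823 intr=0.0000 cont=0.0000 V=0.0000[hold]; j=4 S=194.3530 intr=0.0000 cont=0.0000 V=0.0000[hold]  S*(4)=65.6768
k=3: j=0 S=75.2158 intr=31.4442 cont=30.4106 V=31.4442[EX]; j=1 S=98.6516 intr=8.0084 cont=12.7062 V=12.7062[hold]; j=2 S=129.3895 intr=0.0000 cont=2.5176 V=2.5176[hold]; j=3 S=169.7047 intr=0.0000 cont=0.0000 V=0.0000[hold]  S*(3)=75.2158
k=2: j=0 S=86.1404 intr=20.5196 cont=21.8218 V=21.8218[hold]; j=1 S=112.9800 intr=0.0000 cont=7.5417 V=7.5417[hold]; j=2 S=148.1823 intr=0.0000 cont=1.2510 V=1.2510[hold]  S*(2)=-
k=1: j=0 S=98.6516 intr=8.0084 cont=14.5216 V=14.5216[hold]; j=1 S=129.3895 intr=0.0000 cont=4.3577 V=4.3577[hold]  S*(1)=-
k=0: j=0 S=112.9800 intr=0.0000 cont=9.3412 V=9.3412[hold]  S*(0)=-

price = 9.3412
boundary = - - - 75.2158 65.6768 75.2158
tree:
9.3412
14.5216 4.3577
21.8218 7.5417 1.2510
31.4442 12.7062 2.5176 0.0000
40.9832 20.5977 5.0666 0.0000 0.0000
49.3125 31.4442 10.1963 0.0000 0.0000 0.0000
56.5854 40.9832 20.5196 0.0000 0.0000 0.0000 0.0000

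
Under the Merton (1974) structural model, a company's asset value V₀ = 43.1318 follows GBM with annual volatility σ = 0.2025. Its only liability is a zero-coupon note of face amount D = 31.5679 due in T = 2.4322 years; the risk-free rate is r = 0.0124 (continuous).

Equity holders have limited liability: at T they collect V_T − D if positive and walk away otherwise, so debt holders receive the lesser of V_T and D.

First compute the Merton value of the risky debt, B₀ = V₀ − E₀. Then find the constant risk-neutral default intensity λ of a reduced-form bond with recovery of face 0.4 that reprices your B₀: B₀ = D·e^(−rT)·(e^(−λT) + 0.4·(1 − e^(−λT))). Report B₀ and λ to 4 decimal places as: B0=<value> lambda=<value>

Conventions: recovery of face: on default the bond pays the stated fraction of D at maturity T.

B0=29.8234 lambda=0.0185

Work the structural quantities from V₀ = 43.1318 against face 31.5679:
d₁ = [ln(V₀/D) + (r + σ²/2)T] / (σ√T)
   = [ln(43.1318/31.5679) + (0.0124 + 0.5·0.2025²)·2.4322] / (0.2025·√2.4322)
   = [0.312120 + 0.080027] / 0.315809 = 1.241721
d₂ = d₁ − σ√T = 1.241721 − 0.315809 = 0.925912
N(d₁) = 0.892830,  N(d₂) = 0.822754,  e^(−rT) = 0.970291
E₀ = V₀·N(d₁) − D·e^(−rT)·N(d₂)
   = 43.1318·0.892830 − 31.5679·0.970291·0.822754 = 13.308377
B₀ = V₀ − E₀ = 43.1318 − 13.308377 = 29.823423
e^(−λT) = (B₀·e^(rT)/D − 0.4)/(1 − 0.4) = (29.8234·1.030619/31.5679 − 0.4)/0.6 = 0.95610800
λ = −ln(0.95610800)/2.4322 = 0.018454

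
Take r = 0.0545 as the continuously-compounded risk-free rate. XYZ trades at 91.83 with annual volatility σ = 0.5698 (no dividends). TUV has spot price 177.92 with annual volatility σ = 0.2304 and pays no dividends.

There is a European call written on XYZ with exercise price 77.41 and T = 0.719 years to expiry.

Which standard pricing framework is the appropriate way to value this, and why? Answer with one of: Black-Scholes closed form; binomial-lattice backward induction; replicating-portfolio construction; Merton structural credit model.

framework: Black-Scholes closed form

Key observation: the strike-77.41 call on XYZ is European-exercise on a continuously-modelled lognormal underlying, so its value is a single closed-form evaluation.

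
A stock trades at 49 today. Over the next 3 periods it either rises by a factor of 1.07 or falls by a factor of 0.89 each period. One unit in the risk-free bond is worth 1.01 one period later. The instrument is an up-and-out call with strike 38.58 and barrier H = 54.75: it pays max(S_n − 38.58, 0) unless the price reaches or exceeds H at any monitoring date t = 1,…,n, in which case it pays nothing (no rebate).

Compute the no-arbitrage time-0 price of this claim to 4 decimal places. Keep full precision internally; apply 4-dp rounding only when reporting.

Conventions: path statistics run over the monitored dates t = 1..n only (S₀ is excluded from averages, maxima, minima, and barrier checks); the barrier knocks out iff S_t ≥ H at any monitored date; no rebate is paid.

No-arbitrage gives p* = (R−d)/(u−d) = 0.6667: enumerate every path, weight its payoff by its p*-probability, and discount by R^3.
Enumerate all 2^3 = 8 price paths (U = up ×1.07, D = down ×0.89); each path with k up-moves has probability p*^k·(1−p*)^(3−k).
DDD: M=43.6100, payoff=0.0000, prob=0.037037
UDD: M=52.4300, payoff=2.9498, prob=0.074074
DUD: M=46.6627, payoff=2.9498, prob=0.074074
UUD: M=56.1001, payoff=0.0000, prob=0.148148
DDU: M=43.6100, payoff=2.9498, prob=0.074074
UDU: M=52.4300, payoff=11.3491, prob=0.148148
DUU: M=49.9291, payoff=11.3491, prob=0.148148
UUU: M=60.0271, payoff=0.0000, prob=0.296296
Price = Σ prob·payoff / R^3 = 4.018205 / 1.030301 = 3.9000

price = 3.9000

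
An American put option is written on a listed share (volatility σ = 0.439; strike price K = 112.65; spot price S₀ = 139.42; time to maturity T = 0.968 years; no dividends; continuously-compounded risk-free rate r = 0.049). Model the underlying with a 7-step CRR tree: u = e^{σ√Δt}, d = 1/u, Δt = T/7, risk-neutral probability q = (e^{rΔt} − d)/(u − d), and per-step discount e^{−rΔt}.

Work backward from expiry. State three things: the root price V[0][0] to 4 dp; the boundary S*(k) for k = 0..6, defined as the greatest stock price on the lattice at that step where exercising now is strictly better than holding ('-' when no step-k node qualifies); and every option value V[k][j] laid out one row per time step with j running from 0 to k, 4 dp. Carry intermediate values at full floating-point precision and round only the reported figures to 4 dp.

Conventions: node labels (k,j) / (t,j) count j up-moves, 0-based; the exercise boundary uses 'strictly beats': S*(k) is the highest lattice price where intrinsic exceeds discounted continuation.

price = 8.8446
boundary = - - - - 72.5656 61.6357 72.5656
tree:
8.8446
13.5639 3.8575
20.2200 6.5455 1.0002
29.1011 10.8856 1.9366 0.0000
40.0844 17.6152 3.7496 0.0000 0.0000
51.0143 27.4045 7.2600 0.0000 0.0000 0.0000
60.2980 40.0844 14.0566 0.0000 0.0000 0.0000 0.0000
68.1833 51.0143 27.2163 0.0000 0.0000 0.0000 0.0000 0.0000

params: Δt=0.13829 u=1.17733 d=0.84938 q=0.48001 e^(-rΔt)=0.99325
t_7 payoffs: 68.1833 51.0143 27.2163 0.0000 0.0000 0.0000 0.0000 0.0000
t_6: node(6,0) S=52.3520 payoff=60.2980 vs cont=59.5372 → 60.2980 [stop]  node(6,1) S=72.5656 payoff=40.0844 vs cont=39.3237 → 40.0844 [stop]  node(6,2) S=100.5838 payoff=12.0662 vs cont=14.0566 → 14.0566 [wait]  node(6,3) S=139.4200 payoff=0.0000 vs cont=0.0000 → 0.0000 [wait]  node(6,4) S=193.2512 payoff=0.0000 vs cont=0.0000 → 0.0000 [wait]  node(6,5) S=267.8671 payoff=0.0000 vs cont=0.0000 → 0.0000 [wait]  node(6,6) S=371.2928 payoff=0.0000 vs cont=0.0000 → 0.0000 [wait]  ⇒ S*(6)=72.5656
t_5: node(5,0) S=61.6357 payoff=51.0143 vs cont=50.2536 → 51.0143 [stop]  node(5,1) S=85.4337 payoff=27.2163 vs cont=27.4045 → 27.4045 [wait]  node(5,2) S=118.4204 payoff=0.0000 vs cont=7.2600 → 7.2600 [wait]  node(5,3) S=164.1435 payoff=0.0000 vs cont=0.0000 → 0.0000 [wait]  node(5,4) S=227.5206 payoff=0.0000 vs cont=0.0000 → 0.0000 [wait]  node(5,5) S=315.3682 payoff=0.0000 vs cont=0.0000 → 0.0000 [wait]  ⇒ S*(5)=61.6357
t_4: node(4,0) S=72.5656 payoff=40.0844 vs cont=39.4134 → 40.0844 [stop]  node(4,1) S=100.5838 payoff=12.0662 vs cont=17.6152 → 17.6152 [wait]  node(4,2) S=139.4200 payoff=0.0000 vs cont=3.7496 → 3.7496 [wait]  node(4,3) S=193.2512 payoff=0.0000 vs cont=0.0000 → 0.0000 [wait]  node(4,4) S=267.8671 payoff=0.0000 vs cont=0.0000 → 0.0000 [wait]  ⇒ S*(4)=72.5656
t_3: node(3,0) S=85.4337 payoff=27.2163 vs cont=29.1011 → 29.1011 [wait]  node(3,1) S=118.4204 payoff=0.0000 vs cont=10.8856 → 10.8856 [wait]  node(3,2) S=164.1435 payoff=0.0000 vs cont=1.9366 → 1.9366 [wait]  node(3,3) S=227.5206 payoff=0.0000 vs cont=0.0000 → 0.0000 [wait]  ⇒ S*(3)=-
t_2: node(2,0) S=100.5838 payoff=12.0662 vs cont=20.2200 → 20.2200 [wait]  node(2,1) S=139.4200 payoff=0.0000 vs cont=6.5455 → 6.5455 [wait]  node(2,2) S=193.2512 payoff=0.0000 vs cont=1.0002 → 1.0002 [wait]  ⇒ S*(2)=-
t_1: node(1,0) S=118.4204 payoff=0.0000 vs cont=13.5639 → 13.5639 [wait]  node(1,1) S=164.1435 payoff=0.0000 vs cont=3.8575 → 3.8575 [wait]  ⇒ S*(1)=-
t_0: node(0,0) S=139.4200 payoff=0.0000 vs cont=8.8446 → 8.8446 [wait]  ⇒ S*(0)=-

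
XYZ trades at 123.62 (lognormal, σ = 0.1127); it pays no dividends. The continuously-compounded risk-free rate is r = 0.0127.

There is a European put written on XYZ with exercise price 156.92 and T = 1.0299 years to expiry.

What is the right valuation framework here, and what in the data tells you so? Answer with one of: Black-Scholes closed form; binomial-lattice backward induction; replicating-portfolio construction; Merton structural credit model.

Key observation: the strike-156.92 put on XYZ is European-exercise on a continuously-modelled lognormal underlying, so its value is a single closed-form evaluation.

framework: Black-Scholes closed form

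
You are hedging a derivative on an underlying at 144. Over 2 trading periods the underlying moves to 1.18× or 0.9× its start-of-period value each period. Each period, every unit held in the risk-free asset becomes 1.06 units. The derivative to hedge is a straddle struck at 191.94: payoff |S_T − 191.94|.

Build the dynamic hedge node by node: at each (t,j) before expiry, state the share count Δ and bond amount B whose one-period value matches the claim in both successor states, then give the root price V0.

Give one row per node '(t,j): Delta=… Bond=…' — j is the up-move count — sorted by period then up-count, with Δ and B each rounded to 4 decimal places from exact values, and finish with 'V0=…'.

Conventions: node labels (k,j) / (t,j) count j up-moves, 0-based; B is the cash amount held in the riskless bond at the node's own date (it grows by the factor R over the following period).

(0,0): Delta=-0.7710 Bond=142.8218
(1,0): Delta=-1.0000 Bond=181.0755
(1,1): Delta=-0.6399 Bond=129.1278
V0=31.8044

The replicating-portfolio and risk-neutral prices coincide; use p* = (1.06−0.9)/(1.18−0.9) = 0.5714 for the latter.
Expiry values: V(2,0)=75.3000, V(2,1)=39.0120, V(2,2)=8.5656
(1,0): S=129.6000. Δ = (V_up−V_dn)/(S_up−S_dn) = (39.0120−75.3000)/(152.9280−116.6400) = -1.0000. V = [p*·39.0120 + (1−p*)·75.3000]/1.06 = 51.4755. B = V − Δ·S = 181.0755.
(1,1): S=169.9200. Δ = (V_up−V_dn)/(S_up−S_dn) = (8.5656−39.0120)/(200.5056−152.9280) = -0.6399. V = [p*·8.5656 + (1−p*)·39.0120]/1.06 = 20.3906. B = V − Δ·S = 129.1278.
(0,0): S=144.0000. Δ = (V_up−V_dn)/(S_up−S_dn) = (20.3906−51.4755)/(169.9200−129.6000) = -0.7710. V = [p*·20.3906 + (1−p*)·51.4755]/1.06 = 31.8044. B = V − Δ·S = 142.8218.
As a check, the time-0 holding Δ(0,0)·S0 + B(0,0) comes to 31.8044 — exactly V0.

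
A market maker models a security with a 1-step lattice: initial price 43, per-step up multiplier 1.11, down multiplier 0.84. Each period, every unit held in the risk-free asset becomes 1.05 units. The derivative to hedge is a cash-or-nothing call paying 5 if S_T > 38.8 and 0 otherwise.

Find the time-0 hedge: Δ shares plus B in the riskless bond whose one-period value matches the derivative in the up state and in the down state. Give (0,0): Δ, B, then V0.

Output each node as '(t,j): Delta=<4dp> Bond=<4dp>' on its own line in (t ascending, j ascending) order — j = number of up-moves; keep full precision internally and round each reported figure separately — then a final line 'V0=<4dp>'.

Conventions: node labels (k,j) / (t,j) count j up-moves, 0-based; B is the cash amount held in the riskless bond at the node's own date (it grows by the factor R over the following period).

Under the risk-neutral measure, an up-move has probability p* = (R−d)/(u−d) = 0.7778 and values discount at R = 1.05.
At maturity the claim pays: V(1,0)=0.0000, V(1,1)=5.0000
Node (0,0) S=43.0000: V=(p*·5.0000+(1−p*)·0.0000)/1.05=3.7037; Δ=(5.0000−0.0000)/(47.7300−36.1200)=0.4307; B=V−Δ·S=-14.8148
As a check, the time-0 holding Δ(0,0)·S0 + B(0,0) comes to 3.7037 — exactly V0.

(0,0): Delta=0.4307 Bond=-14.8148
V0=3.7037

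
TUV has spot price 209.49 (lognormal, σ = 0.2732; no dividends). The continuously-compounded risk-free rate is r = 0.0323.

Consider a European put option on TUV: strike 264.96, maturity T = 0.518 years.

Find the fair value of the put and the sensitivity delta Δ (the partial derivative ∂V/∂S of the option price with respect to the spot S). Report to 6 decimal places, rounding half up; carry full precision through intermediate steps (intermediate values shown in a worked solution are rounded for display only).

σ√T = 0.2732·√0.518 = 0.196628
d₁ = (ln(S/K) + (r+σ²/2)T) / (σ√T) = (ln(209.49/264.96) + (0.0323+0.2732²/2)·0.518) / 0.196628 = (-0.234903 + 0.036063) / 0.196628 = -1.011250
d₂ = d₁ − σ√T = -1.011250 − 0.196628 = -1.207878
e^{−rT} = 0.983408
N(−d₁) = 0.844052,  N(−d₂) = 0.886453
Put price V = K·e^{−rT}·N(−d₂) − S·N(−d₁) = 230.977478 − 176.820370 = 54.157108
Δ = −N(−d₁) = -0.844052

price = 54.157108
Δ = -0.844052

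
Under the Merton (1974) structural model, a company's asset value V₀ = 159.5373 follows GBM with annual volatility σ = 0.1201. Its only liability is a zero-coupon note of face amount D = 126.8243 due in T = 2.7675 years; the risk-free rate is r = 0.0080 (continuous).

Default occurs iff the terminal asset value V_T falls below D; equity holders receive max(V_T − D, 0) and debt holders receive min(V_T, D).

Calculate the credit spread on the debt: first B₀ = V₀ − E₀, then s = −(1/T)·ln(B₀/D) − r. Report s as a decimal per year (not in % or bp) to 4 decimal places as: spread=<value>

spread=0.0041

Work the structural quantities from V₀ = 159.5373 against face 126.8243:
d₁ = [ln(V₀/D) + (r + σ²/2)T] / (σ√T)
   = [ln(159.5373/126.8243) + (0.0080 + 0.5·0.1201²)·2.7675] / (0.1201·√2.7675)
   = [0.229475 + 0.042099] / 0.199796 = 1.359258
d₂ = d₁ − σ√T = 1.359258 − 0.199796 = 1.159462
N(d₁) = 0.912968,  N(d₂) = 0.876866,  e^(−rT) = 0.978103
E₀ = V₀·N(d₁) − D·e^(−rT)·N(d₂)
   = 159.5373·0.912968 − 126.8243·0.978103·0.876866 = 36.879548
B₀ = V₀ − E₀ = 159.5373 − 36.879548 = 122.657752
spread = −(1/T)·ln(B₀/D) − r = −(1/2.7675)·ln(122.657752/126.8243) − 0.0080 = 0.00407035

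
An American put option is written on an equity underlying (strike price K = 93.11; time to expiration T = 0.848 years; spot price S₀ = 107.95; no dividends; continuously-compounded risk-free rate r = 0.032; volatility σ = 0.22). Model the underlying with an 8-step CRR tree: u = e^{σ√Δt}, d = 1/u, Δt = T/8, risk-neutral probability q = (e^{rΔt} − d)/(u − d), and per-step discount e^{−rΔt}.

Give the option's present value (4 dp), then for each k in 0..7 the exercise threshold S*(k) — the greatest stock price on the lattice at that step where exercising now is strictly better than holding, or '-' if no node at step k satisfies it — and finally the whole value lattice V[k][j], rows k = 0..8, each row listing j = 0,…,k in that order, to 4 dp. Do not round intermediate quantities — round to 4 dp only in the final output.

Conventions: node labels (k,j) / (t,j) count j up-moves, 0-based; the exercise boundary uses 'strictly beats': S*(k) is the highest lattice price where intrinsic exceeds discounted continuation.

Δt=0.10600  u=1.07425  d=0.93088  q=0.50580  discount=0.99661
step 8 (expiry): payoffs max(K−S,0) = 32.2453 22.8707 12.0523 0.0000 0.0000 0.0000 0.0000 0.0000 0.0000
step 7: (k=7,j=0): S=65.3842, K−S=27.7258, hold=27.4105 ⇒ V=27.7258 exercise | (k=7,j=1): S=75.4548, K−S=17.6552, hold=17.3399 ⇒ V=17.6552 exercise | (k=7,j=2): S=87.0766, K−S=6.0334, hold=5.9361 ⇒ V=6.0334 exercise | (k=7,j=3): S=100.4883, K−S=0.0000, hold=0.0000 ⇒ V=0.0000 continue | (k=7,j=4): S=115.9658, K−S=0.0000, hold=0.0000 ⇒ V=0.0000 continue | (k=7,j=5): S=133.8271, K−S=0.0000, hold=0.0000 ⇒ V=0.0000 continue | (k=7,j=6): S=154.4395, K−S=0.0000, hold=0.0000 ⇒ V=0.0000 continue | (k=7,j=7): S=178.2266, K−S=0.0000, hold=0.0000 ⇒ V=0.0000 continue  boundary S*=87.0766
step 6: (k=6,j=0): S=70.2393, K−S=22.8707, hold=22.5555 ⇒ V=22.8707 exercise | (k=6,j=1): S=81.0577, K−S=12.0523, hold=11.7370 ⇒ V=12.0523 exercise | (k=6,j=2): S=93.5424, K−S=0.0000, hold=2.9716 ⇒ V=2.9716 continue | (k=6,j=3): S=107.9500, K−S=0.0000, hold=0.0000 ⇒ V=0.0000 continue | (k=6,j=4): S=124.5767, K−S=0.0000, hold=0.0000 ⇒ V=0.0000 continue | (k=6,j=5): S=143.7643, K−S=0.0000, hold=0.0000 ⇒ V=0.0000 continue | (k=6,j=6): S=165.9073, K−S=0.0000, hold=0.0000 ⇒ V=0.0000 continue  boundary S*=81.0577
step 5: (k=5,j=0): S=75.4548, K−S=17.6552, hold=17.3399 ⇒ V=17.6552 exercise | (k=5,j=1): S=87.0766, K−S=6.0334, hold=7.4341 ⇒ V=7.4341 continue | (k=5,j=2): S=100.4883, K−S=0.0000, hold=1.4636 ⇒ V=1.4636 continue | (k=5,j=3): S=115.9658, K−S=0.0000, hold=0.0000 ⇒ V=0.0000 continue | (k=5,j=4): S=133.8271, K−S=0.0000, hold=0.0000 ⇒ V=0.0000 continue | (k=5,j=5): S=154.4395, K−S=0.0000, hold=0.0000 ⇒ V=0.0000 continue  boundary S*=75.4548
step 4: (k=4,j=0): S=81.0577, K−S=12.0523, hold=12.4431 ⇒ V=12.4431 continue | (k=4,j=1): S=93.5424, K−S=0.0000, hold=4.3993 ⇒ V=4.3993 continue | (k=4,j=2): S=107.9500, K−S=0.0000, hold=0.7209 ⇒ V=0.7209 continue | (k=4,j=3): S=124.5767, K−S=0.0000, hold=0.0000 ⇒ V=0.0000 continue | (k=4,j=4): S=143.7643, K−S=0.0000, hold=0.0000 ⇒ V=0.0000 continue  boundary S*=-
step 3: (k=3,j=0): S=87.0766, K−S=6.0334, hold=8.3462 ⇒ V=8.3462 continue | (k=3,j=1): S=100.4883, K−S=0.0000, hold=2.5301 ⇒ V=2.5301 continue | (k=3,j=2): S=115.9658, K−S=0.0000, hold=0.3550 ⇒ V=0.3550 continue | (k=3,j=3): S=133.8271, K−S=0.0000, hold=0.0000 ⇒ V=0.0000 continue  boundary S*=-
step 2: (k=2,j=0): S=93.5424, K−S=0.0000, hold=5.3861 ⇒ V=5.3861 continue | (k=2,j=1): S=107.9500, K−S=0.0000, hold=1.4251 ⇒ V=1.4251 continue | (k=2,j=2): S=124.5767, K−S=0.0000, hold=0.1749 ⇒ V=0.1749 continue  boundary S*=-
step 1: (k=1,j=0): S=100.4883, K−S=0.0000, hold=3.3712 ⇒ V=3.3712 continue | (k=1,j=1): S=115.9658, K−S=0.0000, hold=0.7901 ⇒ V=0.7901 continue  boundary S*=-
step 0: (k=0,j=0): S=107.9500, K−S=0.0000, hold=2.0587 ⇒ V=2.0587 continue  boundary S*=-

price = 2.0587
boundary = - - - - - 75.4548 81.0577 87.0766
tree:
2.0587
3.3712 0.7901
5.3861 1.4251 0.1749
8.3462 2.5301 0.3550 0.0000
12.4431 4.3993 0.7209 0.0000 0.0000
17.6552 7.4341 1.4636 0.0000 0.0000 0.0000
22.8707 12.0523 2.9716 0.0000 0.0000 0.0000 0.0000
27.7258 17.6552 6.0334 0.0000 0.0000 0.0000 0.0000 0.0000
32.2453 22.8707 12.0523 0.0000 0.0000 0.0000 0.0000 0.0000 0.0000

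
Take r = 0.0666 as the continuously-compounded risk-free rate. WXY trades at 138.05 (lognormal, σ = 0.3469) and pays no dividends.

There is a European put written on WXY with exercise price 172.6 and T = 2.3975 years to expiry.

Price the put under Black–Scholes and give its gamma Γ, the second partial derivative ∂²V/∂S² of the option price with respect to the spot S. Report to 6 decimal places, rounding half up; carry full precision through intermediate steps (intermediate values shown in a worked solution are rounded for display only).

price = 34.937314
Γ = 0.005320

σ√T = 0.3469·√2.3975 = 0.537135
d₁ = (ln(S/K) + (r+σ²/2)T) / (σ√T) = (ln(138.05/172.6) + (0.0666+0.3469²/2)·2.3975) / 0.537135 = (-0.223361 + 0.303931) / 0.537135 = 0.149999
d₂ = d₁ − σ√T = 0.149999 − 0.537135 = -0.387136
e^{−rT} = 0.852422
N(−d₁) = 0.440383,  N(−d₂) = 0.650672
Put price V = K·e^{−rT}·N(−d₂) − S·N(−d₁) = 95.732144 − 60.794829 = 34.937314
φ(d₁) = (1/√(2π))·e^{−d₁²/2} = 0.394479
Γ = φ(d₁) / (S·σ·√T) = 0.005320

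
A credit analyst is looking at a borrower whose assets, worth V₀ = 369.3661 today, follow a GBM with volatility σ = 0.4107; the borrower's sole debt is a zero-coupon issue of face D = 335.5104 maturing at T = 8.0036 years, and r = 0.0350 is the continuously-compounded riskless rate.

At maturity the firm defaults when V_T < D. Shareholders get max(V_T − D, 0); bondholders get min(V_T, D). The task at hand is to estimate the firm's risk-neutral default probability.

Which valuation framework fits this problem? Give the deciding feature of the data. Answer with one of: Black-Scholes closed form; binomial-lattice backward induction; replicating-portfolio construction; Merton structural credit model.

framework: Merton structural credit model

Key observation: the data describe a firm's assets (V₀ = 369.3661, GBM) and a single zero-coupon debt of face 335.5104, so credit quantities follow from equity-as-call in the structural model.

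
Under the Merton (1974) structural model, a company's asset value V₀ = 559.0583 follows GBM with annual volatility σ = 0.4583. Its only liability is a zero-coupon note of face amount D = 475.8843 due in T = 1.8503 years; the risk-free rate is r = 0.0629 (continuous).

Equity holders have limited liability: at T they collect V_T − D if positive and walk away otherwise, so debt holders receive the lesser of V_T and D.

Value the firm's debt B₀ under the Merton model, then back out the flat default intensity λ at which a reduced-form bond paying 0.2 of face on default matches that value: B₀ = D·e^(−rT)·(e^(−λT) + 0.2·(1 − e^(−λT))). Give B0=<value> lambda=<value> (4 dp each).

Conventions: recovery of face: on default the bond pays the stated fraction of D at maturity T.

Equity is a call on the firm's assets struck at D = 475.8843:
d₁ = [ln(V₀/D) + (r + σ²/2)T] / (σ√T)
   = [ln(559.0583/475.8843) + (0.0629 + 0.5·0.4583²)·1.8503] / (0.4583·√1.8503)
   = [0.161079 + 0.310701] / 0.623406 = 0.756779
d₂ = d₁ − σ√T = 0.756779 − 0.623406 = 0.133373
N(d₁) = 0.775409,  N(d₂) = 0.553051,  e^(−rT) = 0.890133
E₀ = V₀·N(d₁) − D·e^(−rT)·N(d₂)
   = 559.0583·0.775409 − 475.8843·0.890133·0.553051 = 199.226131
B₀ = V₀ − E₀ = 559.0583 − 199.226131 = 359.832169
e^(−λT) = (B₀·e^(rT)/D − 0.2)/(1 − 0.2) = (359.8322·1.123427/475.8843 − 0.2)/0.8 = 0.81182643
λ = −ln(0.81182643)/1.8503 = 0.112668

B0=359.8322 lambda=0.1127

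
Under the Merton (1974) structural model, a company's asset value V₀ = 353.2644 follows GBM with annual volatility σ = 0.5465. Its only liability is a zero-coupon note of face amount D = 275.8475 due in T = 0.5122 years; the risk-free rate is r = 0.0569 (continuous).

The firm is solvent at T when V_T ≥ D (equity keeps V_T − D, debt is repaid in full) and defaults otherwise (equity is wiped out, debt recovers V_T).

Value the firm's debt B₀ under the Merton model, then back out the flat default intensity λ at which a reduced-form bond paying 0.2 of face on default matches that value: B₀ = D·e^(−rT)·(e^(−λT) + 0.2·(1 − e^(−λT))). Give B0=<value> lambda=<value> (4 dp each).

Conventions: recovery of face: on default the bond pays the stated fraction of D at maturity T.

B0=251.1170 lambda=0.1594

Work the structural quantities from V₀ = 353.2644 against face 275.8475:
d₁ = [ln(V₀/D) + (r + σ²/2)T] / (σ√T)
   = [ln(353.2644/275.8475) + (0.0569 + 0.5·0.5465²)·0.5122] / (0.5465·√0.5122)
   = [0.247369 + 0.105632] / 0.391120 = 0.902537
d₂ = d₁ − σ√T = 0.902537 − 0.391120 = 0.511417
N(d₁) = 0.816614,  N(d₂) = 0.695470,  e^(−rT) = 0.971276
E₀ = V₀·N(d₁) − D·e^(−rT)·N(d₂)
   = 353.2644·0.816614 − 275.8475·0.971276·0.695470 = 102.147361
B₀ = V₀ − E₀ = 353.2644 − 102.147361 = 251.117039
e^(−λT) = (B₀·e^(rT)/D − 0.2)/(1 − 0.2) = (251.1170·1.029573/275.8475 − 0.2)/0.8 = 0.92158616
λ = −ln(0.92158616)/0.5122 = 0.159428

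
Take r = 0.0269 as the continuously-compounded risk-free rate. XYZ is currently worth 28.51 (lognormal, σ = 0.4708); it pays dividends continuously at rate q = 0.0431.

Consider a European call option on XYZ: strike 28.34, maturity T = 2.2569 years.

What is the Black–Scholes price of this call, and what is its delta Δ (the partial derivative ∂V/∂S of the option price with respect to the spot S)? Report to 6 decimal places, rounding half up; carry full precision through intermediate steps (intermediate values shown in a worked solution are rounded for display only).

price = 6.865417
Δ = 0.564231

σ√T = 0.4708·√2.2569 = 0.707282
d₁ = (ln(S/K) + (r−q+σ²/2)T) / (σ√T) = (ln(28.51/28.34) + (0.0269−0.0431+0.4708²/2)·2.2569) / 0.707282 = (0.005981 + 0.213562) / 0.707282 = 0.310403
d₂ = d₁ − σ√T = 0.310403 − 0.707282 = -0.396879
e^{−rT} = 0.941096
e^{−qT} = 0.907309
N(d₁) = 0.621873,  N(d₂) = 0.345729
Call price V = S·e^{−qT}·N(d₁) − K·e^{−rT}·N(d₂) = 16.086220 − 9.220804 = 6.865417
Δ = e^{−qT}·N(d₁) = 0.564231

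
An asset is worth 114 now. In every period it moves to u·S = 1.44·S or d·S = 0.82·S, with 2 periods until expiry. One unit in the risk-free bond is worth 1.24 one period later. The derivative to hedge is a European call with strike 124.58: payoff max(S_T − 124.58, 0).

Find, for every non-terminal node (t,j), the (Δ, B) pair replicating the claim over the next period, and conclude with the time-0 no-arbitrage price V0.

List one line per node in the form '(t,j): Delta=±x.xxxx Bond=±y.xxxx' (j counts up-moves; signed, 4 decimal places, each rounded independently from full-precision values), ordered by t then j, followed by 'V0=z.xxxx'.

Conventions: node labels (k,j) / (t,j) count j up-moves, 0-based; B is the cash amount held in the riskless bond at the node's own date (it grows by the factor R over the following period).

Arbitrage-free pricing uses the up-move probability p* = (R−d)/(u−d) = 0.6774, discounting each step at R = 1.24.
Expiry values: V(2,0)=0.0000, V(2,1)=10.0312, V(2,2)=111.8104
Node (1,0) S=93.4800: V=(p*·10.0312+(1−p*)·0.0000)/1.24=5.4801; Δ=(10.0312−0.0000)/(134.6112−76.6536)=0.1731; B=V−Δ·S=-10.6993
Node (1,1) S=164.1600: V=(p*·111.8104+(1−p*)·10.0312)/1.24=63.6923; Δ=(111.8104−10.0312)/(236.3904−134.6112)=1.0000; B=V−Δ·S=-100.4677
Node (0,0) S=114.0000: V=(p*·63.6923+(1−p*)·5.4801)/1.24=36.2211; Δ=(63.6923−5.4801)/(164.1600−93.4800)=0.8236; B=V−Δ·S=-57.6695
Sanity check at the root: Δ(0,0)·S0 + B(0,0) reproduces V0 = 36.2211.

(0,0): Delta=0.8236 Bond=-57.6695
(1,0): Delta=0.1731 Bond=-10.6993
(1,1): Delta=1.0000 Bond=-100.4677
V0=36.2211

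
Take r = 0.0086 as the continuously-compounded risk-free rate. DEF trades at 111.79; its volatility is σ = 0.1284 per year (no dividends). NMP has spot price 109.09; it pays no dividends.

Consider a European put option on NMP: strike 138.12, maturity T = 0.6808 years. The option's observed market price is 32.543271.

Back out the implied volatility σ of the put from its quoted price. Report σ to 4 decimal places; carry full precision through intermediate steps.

At σ = 0.3525 the Black–Scholes value reproduces the quote:
σ√T = 0.3525·√0.6808 = 0.290850
d₁ = (ln(S/K) + (r+σ²/2)T) / (σ√T) = (ln(109.09/138.12) + (0.0086+0.3525²/2)·0.6808) / 0.290850 = (-0.235950 + 0.048152) / 0.290850 = -0.645687
d₂ = d₁ − σ√T = -0.645687 − 0.290850 = -0.936537
e^{−rT} = 0.994162
N(−d₁) = 0.740759,  N(−d₂) = 0.825502
V = K·e^{−rT}·N(−d₂) − S·N(−d₁) = 113.352659 − 80.809388 = 32.543271 (matching the quote); vega is positive throughout, so no other σ reproduces this price

sigma = 0.3525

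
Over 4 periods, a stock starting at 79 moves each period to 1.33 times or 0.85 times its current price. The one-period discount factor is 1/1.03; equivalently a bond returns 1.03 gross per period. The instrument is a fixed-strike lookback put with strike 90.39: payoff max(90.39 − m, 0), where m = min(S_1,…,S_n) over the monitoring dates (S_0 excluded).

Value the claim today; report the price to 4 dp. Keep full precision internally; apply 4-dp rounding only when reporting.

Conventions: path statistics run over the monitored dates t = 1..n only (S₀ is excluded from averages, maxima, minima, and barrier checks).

price = 22.3531

Under the martingale measure an up-move has probability p* = 0.3750; value the claim as the probability-weighted average of per-path payoffs, discounted 4 periods at R = 1.03.
Enumerate all 2^4 = 16 price paths (U = up ×1.33, D = down ×0.85); each path with k up-moves has probability p*^k·(1−p*)^(4−k).
DDDD: m=41.2385, payoff=49.1515, prob=0.152588
UDDD: m=64.5261, payoff=25.8639, prob=0.091553
DUDD: m=64.5261, payoff=25.8639, prob=0.091553
UUDD: m=100.9644, payoff=0.0000, prob=0.054932
DDUD: m=57.0775, payoff=33.3125, prob=0.091553
UDUD: m=89.3095, payoff=1.0805, prob=0.054932
DUUD: m=67.1500, payoff=23.2400, prob=0.054932
UUUD: m=105.0700, payoff=0.0000, prob=0.032959
DDDU: m=48.5159, payoff=41.8741, prob=0.091553
UDDU: m=75.9131, payoff=14.4769, prob=0.054932
DUDU: m=67.1500, payoff=23.2400, prob=0.054932
UUDU: m=105.0700, payoff=0.0000, prob=0.032959
DDUU: m=57.0775, payoff=33.3125, prob=0.054932
UDUU: m=89.3095, payoff=1.0805, prob=0.032959
DUUU: m=67.1500, payoff=23.2400, prob=0.032959
UUUU: m=105.0700, payoff=0.0000, prob=0.019775
Price = Σ prob·payoff / R^4 = 25.158592 / 1.125509 = 22.3531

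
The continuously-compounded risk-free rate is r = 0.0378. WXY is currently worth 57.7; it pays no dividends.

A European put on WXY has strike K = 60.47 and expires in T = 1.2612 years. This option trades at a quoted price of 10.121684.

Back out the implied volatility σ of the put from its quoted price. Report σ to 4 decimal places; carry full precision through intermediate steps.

At σ = 0.3958 the Black–Scholes value reproduces the quote:
σ√T = 0.3958·√1.2612 = 0.444496
d₁ = (ln(S/K) + (r+σ²/2)T) / (σ√T) = (ln(57.7/60.47) + (0.0378+0.3958²/2)·1.2612) / 0.444496 = (-0.046890 + 0.146462) / 0.444496 = 0.224010
d₂ = d₁ − σ√T = 0.224010 − 0.444496 = -0.220486
e^{−rT} = 0.953445
N(−d₁) = 0.411375,  N(−d₂) = 0.587254
V = K·e^{−rT}·N(−d₂) − S·N(−d₁) = 33.858011 − 23.736327 = 10.121684 (equal to the quote); since ∂V/∂σ > 0 for all σ, the implied volatility is unique

sigma = 0.3958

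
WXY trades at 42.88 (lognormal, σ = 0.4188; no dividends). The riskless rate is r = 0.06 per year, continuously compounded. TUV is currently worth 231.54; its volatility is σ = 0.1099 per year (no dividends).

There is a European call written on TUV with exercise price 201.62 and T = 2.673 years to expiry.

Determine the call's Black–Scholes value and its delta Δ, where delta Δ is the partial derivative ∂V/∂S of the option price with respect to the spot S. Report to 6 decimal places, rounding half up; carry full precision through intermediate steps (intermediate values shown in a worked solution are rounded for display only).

price = 60.511142
Δ = 0.960157

σ√T = 0.1099·√2.673 = 0.179679
d₁ = (ln(S/K) + (r+σ²/2)T) / (σ√T) = (ln(231.54/201.62) + (0.06+0.1099²/2)·2.673) / 0.179679 = (0.138368 + 0.176522) / 0.179679 = 1.752516
d₂ = d₁ − σ√T = 1.752516 − 0.179679 = 1.572837
e^{−rT} = 0.851820
N(d₁) = 0.960157,  N(d₂) = 0.942122
Call price V = S·N(d₁) − K·e^{−rT}·N(d₂) = 222.314848 − 161.803707 = 60.511142
Δ = N(d₁) = 0.960157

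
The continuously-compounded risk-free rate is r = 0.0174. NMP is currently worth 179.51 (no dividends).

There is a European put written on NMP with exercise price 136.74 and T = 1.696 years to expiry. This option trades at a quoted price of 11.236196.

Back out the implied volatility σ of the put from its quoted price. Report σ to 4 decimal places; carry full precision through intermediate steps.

sigma = 0.3606

At σ = 0.3606 the Black–Scholes value reproduces the quote:
σ√T = 0.3606·√1.696 = 0.469611
d₁ = (ln(S/K) + (r+σ²/2)T) / (σ√T) = (ln(179.51/136.74) + (0.0174+0.3606²/2)·1.696) / 0.469611 = (0.272150 + 0.139778) / 0.469611 = 0.877167
d₂ = d₁ − σ√T = 0.877167 − 0.469611 = 0.407555
e^{−rT} = 0.970921
N(−d₁) = 0.190198,  N(−d₂) = 0.341800
V = K·e^{−rT}·N(−d₂) − S·N(−d₁) = 45.378654 − 34.142457 = 11.236196 (the quoted price), and the Black–Scholes price is strictly increasing in σ, so σ is unique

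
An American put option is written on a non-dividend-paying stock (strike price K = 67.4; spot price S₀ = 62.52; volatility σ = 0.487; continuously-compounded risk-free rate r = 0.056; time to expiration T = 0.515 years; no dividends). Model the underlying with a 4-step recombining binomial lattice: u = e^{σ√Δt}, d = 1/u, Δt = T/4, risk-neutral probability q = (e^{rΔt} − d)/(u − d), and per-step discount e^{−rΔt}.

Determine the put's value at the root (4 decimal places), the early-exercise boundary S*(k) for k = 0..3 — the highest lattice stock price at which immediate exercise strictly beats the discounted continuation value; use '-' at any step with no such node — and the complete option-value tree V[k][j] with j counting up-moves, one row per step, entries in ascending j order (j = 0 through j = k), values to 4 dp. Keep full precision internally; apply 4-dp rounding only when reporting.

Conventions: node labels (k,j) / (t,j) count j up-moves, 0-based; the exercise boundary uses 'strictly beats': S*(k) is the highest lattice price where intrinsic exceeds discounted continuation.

price = 10.9778
boundary = - - 44.0797 52.4963
tree:
10.9778
16.3415 5.2640
23.3203 8.9383 1.3156
30.3876 14.9037 2.5338 0.0000
36.3217 23.3203 4.8800 0.0000 0.0000

Δt=0.12875  u=1.19094  d=0.83967  q=0.47702  discount=0.99282
step 4 (expiry): payoffs max(K−S,0) = 36.3217 23.3203 4.8800 0.0000 0.0000
step 3: (k=3,j=0): S=37.0124, K−S=30.3876, hold=29.9034 ⇒ V=30.3876 exercise | (k=3,j=1): S=52.4963, K−S=14.9037, hold=14.4195 ⇒ V=14.9037 exercise | (k=3,j=2): S=74.4577, K−S=0.0000, hold=2.5338 ⇒ V=2.5338 continue | (k=3,j=3): S=105.6064, K−S=0.0000, hold=0.0000 ⇒ V=0.0000 continue  boundary S*=52.4963
step 2: (k=2,j=0): S=44.0797, K−S=23.3203, hold=22.8361 ⇒ V=23.3203 exercise | (k=2,j=1): S=62.5200, K−S=4.8800, hold=8.9383 ⇒ V=8.9383 continue | (k=2,j=2): S=88.6747, K−S=0.0000, hold=1.3156 ⇒ V=1.3156 continue  boundary S*=44.0797
step 1: (k=1,j=0): S=52.4963, K−S=14.9037, hold=16.3415 ⇒ V=16.3415 continue | (k=1,j=1): S=74.4577, K−S=0.0000, hold=5.2640 ⇒ V=5.2640 continue  boundary S*=-
step 0: (k=0,j=0): S=62.5200, K−S=4.8800, hold=10.9778 ⇒ V=10.9778 continue  boundary S*=-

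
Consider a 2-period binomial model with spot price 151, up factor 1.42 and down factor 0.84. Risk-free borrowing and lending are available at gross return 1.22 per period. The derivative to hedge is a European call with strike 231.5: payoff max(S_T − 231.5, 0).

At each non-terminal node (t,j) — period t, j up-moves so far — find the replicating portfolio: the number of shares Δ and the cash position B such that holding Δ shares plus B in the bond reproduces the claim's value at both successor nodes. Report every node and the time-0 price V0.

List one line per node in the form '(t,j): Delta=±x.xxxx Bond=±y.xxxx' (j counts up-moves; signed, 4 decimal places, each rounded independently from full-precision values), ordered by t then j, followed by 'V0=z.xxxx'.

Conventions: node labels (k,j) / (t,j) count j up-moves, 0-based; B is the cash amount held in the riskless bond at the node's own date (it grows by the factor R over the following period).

(0,0): Delta=0.4475 Bond=-46.5232
(1,0): Delta=0.0000 Bond=0.0000
(1,1): Delta=0.5868 Bond=-86.6311
V0=21.0462

Since d<R<u, set p* = (R−d)/(u−d) = 0.6552; price each node as the discounted p*-expectation of its children.
Terminal payoffs: V(2,0)=0.0000, V(2,1)=0.0000, V(2,2)=72.9764
Node (1,0) S=126.8400: V=(p*·0.0000+(1−p*)·0.0000)/1.22=0.0000; Δ=(0.0000−0.0000)/(180.1128−106.5456)=0.0000; B=V−Δ·S=0.0000
Node (1,1) S=214.4200: V=(p*·72.9764+(1−p*)·0.0000)/1.22=39.1903; Δ=(72.9764−0.0000)/(304.4764−180.1128)=0.5868; B=V−Δ·S=-86.6311
Node (0,0) S=151.0000: V=(p*·39.1903+(1−p*)·0.0000)/1.22=21.0462; Δ=(39.1903−0.0000)/(214.4200−126.8400)=0.4475; B=V−Δ·S=-46.5232
As a check, the time-0 holding Δ(0,0)·S0 + B(0,0) comes to 21.0462 — exactly V0.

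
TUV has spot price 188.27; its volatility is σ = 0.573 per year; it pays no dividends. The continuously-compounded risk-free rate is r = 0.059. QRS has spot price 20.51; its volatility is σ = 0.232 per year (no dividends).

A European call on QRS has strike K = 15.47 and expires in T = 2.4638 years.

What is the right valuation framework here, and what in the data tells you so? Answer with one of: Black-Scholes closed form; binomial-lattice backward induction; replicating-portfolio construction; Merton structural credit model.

Key observation: everything needed for the exact continuous-time valuation of the European call on QRS (strike 15.47) is given, and no feature rules the closed form out.

framework: Black-Scholes closed form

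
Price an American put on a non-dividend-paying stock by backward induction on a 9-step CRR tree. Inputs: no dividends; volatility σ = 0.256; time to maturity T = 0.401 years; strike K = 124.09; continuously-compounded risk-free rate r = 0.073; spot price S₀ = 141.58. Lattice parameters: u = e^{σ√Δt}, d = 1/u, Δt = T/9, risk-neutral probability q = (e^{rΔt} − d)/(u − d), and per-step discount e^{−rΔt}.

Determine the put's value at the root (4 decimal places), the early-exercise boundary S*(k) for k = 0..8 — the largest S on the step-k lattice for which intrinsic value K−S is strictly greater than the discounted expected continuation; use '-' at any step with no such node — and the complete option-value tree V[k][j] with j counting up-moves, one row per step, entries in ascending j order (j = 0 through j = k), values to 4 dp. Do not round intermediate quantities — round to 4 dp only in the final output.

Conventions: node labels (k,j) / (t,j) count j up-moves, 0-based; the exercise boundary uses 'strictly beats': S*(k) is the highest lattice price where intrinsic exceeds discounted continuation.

Δt=0.04456  u=1.05552  d=0.94740  q=0.51662  discount=0.99675
step 9 (expiry): payoffs max(K−S,0) = 37.0357 27.1002 16.0307 3.6979 0.0000 0.0000 0.0000 0.0000 0.0000 0.0000
step 8: (k=8,j=0): S=91.8879, K−S=32.2021, hold=31.7992 ⇒ V=32.2021 exercise | (k=8,j=1): S=102.3751, K−S=21.7149, hold=21.3120 ⇒ V=21.7149 exercise | (k=8,j=2): S=114.0591, K−S=10.0309, hold=9.6279 ⇒ V=10.0309 exercise | (k=8,j=3): S=127.0767, K−S=0.0000, hold=1.7817 ⇒ V=1.7817 continue | (k=8,j=4): S=141.5800, K−S=0.0000, hold=0.0000 ⇒ V=0.0000 continue | (k=8,j=5): S=157.7385, K−S=0.0000, hold=0.0000 ⇒ V=0.0000 continue | (k=8,j=6): S=175.7413, K−S=0.0000, hold=0.0000 ⇒ V=0.0000 continue | (k=8,j=7): S=195.7986, K−S=0.0000, hold=0.0000 ⇒ V=0.0000 continue | (k=8,j=8): S=218.1451, K−S=0.0000, hold=0.0000 ⇒ V=0.0000 continue  boundary S*=114.0591
step 7: (k=7,j=0): S=96.9898, K−S=27.1002, hold=26.6972 ⇒ V=27.1002 exercise | (k=7,j=1): S=108.0593, K−S=16.0307, hold=15.6277 ⇒ V=16.0307 exercise | (k=7,j=2): S=120.3921, K−S=3.6979, hold=5.7504 ⇒ V=5.7504 continue | (k=7,j=3): S=134.1325, K−S=0.0000, hold=0.8584 ⇒ V=0.8584 continue | (k=7,j=4): S=149.4410, K−S=0.0000, hold=0.0000 ⇒ V=0.0000 continue | (k=7,j=5): S=166.4968, K−S=0.0000, hold=0.0000 ⇒ V=0.0000 continue | (k=7,j=6): S=185.4990, K−S=0.0000, hold=0.0000 ⇒ V=0.0000 continue | (k=7,j=7): S=206.6701, K−S=0.0000, hold=0.0000 ⇒ V=0.0000 continue  boundary S*=108.0593
step 6: (k=6,j=0): S=102.3751, K−S=21.7149, hold=21.3120 ⇒ V=21.7149 exercise | (k=6,j=1): S=114.0591, K−S=10.0309, hold=10.6848 ⇒ V=10.6848 continue | (k=6,j=2): S=127.0767, K−S=0.0000, hold=3.2126 ⇒ V=3.2126 continue | (k=6,j=3): S=141.5800, K−S=0.0000, hold=0.4136 ⇒ V=0.4136 continue | (k=6,j=4): S=157.7385, K−S=0.0000, hold=0.0000 ⇒ V=0.0000 continue | (k=6,j=5): S=175.7413, K−S=0.0000, hold=0.0000 ⇒ V=0.0000 continue | (k=6,j=6): S=195.7986, K−S=0.0000, hold=0.0000 ⇒ V=0.0000 continue  boundary S*=102.3751
step 5: (k=5,j=0): S=108.0593, K−S=16.0307, hold=15.9645 ⇒ V=16.0307 exercise | (k=5,j=1): S=120.3921, K−S=3.6979, hold=6.8023 ⇒ V=6.8023 continue | (k=5,j=2): S=134.1325, K−S=0.0000, hold=1.7608 ⇒ V=1.7608 continue | (k=5,j=3): S=149.4410, K−S=0.0000, hold=0.1993 ⇒ V=0.1993 continue | (k=5,j=4): S=166.4968, K−S=0.0000, hold=0.0000 ⇒ V=0.0000 continue | (k=5,j=5): S=185.4990, K−S=0.0000, hold=0.0000 ⇒ V=0.0000 continue  boundary S*=108.0593
step 4: (k=4,j=0): S=114.0591, K−S=10.0309, hold=11.2265 ⇒ V=11.2265 continue | (k=4,j=1): S=127.0767, K−S=0.0000, hold=4.1841 ⇒ V=4.1841 continue | (k=4,j=2): S=141.5800, K−S=0.0000, hold=0.9510 ⇒ V=0.9510 continue | (k=4,j=3): S=157.7385, K−S=0.0000, hold=0.0960 ⇒ V=0.0960 continue | (k=4,j=4): S=175.7413, K−S=0.0000, hold=0.0000 ⇒ V=0.0000 continue  boundary S*=-
step 3: (k=3,j=0): S=120.3921, K−S=3.6979, hold=7.5636 ⇒ V=7.5636 continue | (k=3,j=1): S=134.1325, K−S=0.0000, hold=2.5057 ⇒ V=2.5057 continue | (k=3,j=2): S=149.4410, K−S=0.0000, hold=0.5076 ⇒ V=0.5076 continue | (k=3,j=3): S=166.4968, K−S=0.0000, hold=0.0463 ⇒ V=0.0463 continue  boundary S*=-
step 2: (k=2,j=0): S=127.0767, K−S=0.0000, hold=4.9345 ⇒ V=4.9345 continue | (k=2,j=1): S=141.5800, K−S=0.0000, hold=1.4686 ⇒ V=1.4686 continue | (k=2,j=2): S=157.7385, K−S=0.0000, hold=0.2684 ⇒ V=0.2684 continue  boundary S*=-
step 1: (k=1,j=0): S=134.1325, K−S=0.0000, hold=3.1337 ⇒ V=3.1337 continue | (k=1,j=1): S=149.4410, K−S=0.0000, hold=0.8458 ⇒ V=0.8458 continue  boundary S*=-
step 0: (k=0,j=0): S=141.5800, K−S=0.0000, hold=1.9454 ⇒ V=1.9454 continue  boundary S*=-

price = 1.9454
boundary = - - - - - 108.0593 102.3751 108.0593 114.0591
tree:
1.9454
3.1337 0.8458
4.9345 1.4686 0.2684
7.5636 2.5057 0.5076 0.0463
11.2265 4.1841 0.9510 0.0960 0.0000
16.0307 6.8023 1.7608 0.1993 0.0000 0.0000
21.7149 10.6848 3.2126 0.4136 0.0000 0.0000 0.0000
27.1002 16.0307 5.7504 0.8584 0.0000 0.0000 0.0000 0.0000
32.2021 21.7149 10.0309 1.7817 0.0000 0.0000 0.0000 0.0000 0.0000
37.0357 27.1002 16.0307 3.6979 0.0000 0.0000 0.0000 0.0000 0.0000 0.0000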